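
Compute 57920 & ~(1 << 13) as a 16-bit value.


57920 & ~(1 << 13) = 49728

49728


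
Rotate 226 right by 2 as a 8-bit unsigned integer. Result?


Rotate 0b11100010 right by 2 (8-bit) = 0b10111000 = 184

184


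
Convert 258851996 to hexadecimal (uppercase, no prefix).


258851996 = F6DC49C hex

F6DC49C


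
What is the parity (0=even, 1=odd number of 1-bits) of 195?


0b11000011 has 4 ones => parity 0

0


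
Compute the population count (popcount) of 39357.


0b1001100110111101 has 10 set bits

10


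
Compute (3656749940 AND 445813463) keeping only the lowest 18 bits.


Step 1: 3656749940 & 445813463 = 412127828
Step 2: 412127828 & 262143 = 37460

37460


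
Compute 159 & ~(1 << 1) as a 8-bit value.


159 & ~(1 << 1) = 157

157


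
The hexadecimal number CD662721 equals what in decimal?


CD662721 hex = 3446023969 decimal

3446023969


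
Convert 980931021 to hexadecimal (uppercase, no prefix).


980931021 = 3A77D1CD hex

3A77D1CD


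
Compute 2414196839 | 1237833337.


0b10001111111001011011100001100111 | 0b1001001110001111101011001111001 = 0b11001111111001111111111001111111 = 3488087679

3488087679


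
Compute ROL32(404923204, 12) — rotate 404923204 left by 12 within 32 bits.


Rotate 0b11000001000101010001101000100 left by 12 (32-bit) = 0b101010001101000100000110000010 = 708067714

708067714


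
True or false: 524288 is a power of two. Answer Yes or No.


0b10000000000000000000. Only one bit set => Yes

Yes


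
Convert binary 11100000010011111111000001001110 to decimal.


11100000010011111111000001001110 in decimal = 3763335246

3763335246


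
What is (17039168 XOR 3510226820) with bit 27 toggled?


Step 1: 17039168 ^ 3510226820 = 3493474500
Step 2: 3493474500 ^ (1 << 27) = 3493474500 ^ 134217728 = 3627692228

3627692228


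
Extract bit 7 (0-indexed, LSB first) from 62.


0b111110, position 7 = 0

0


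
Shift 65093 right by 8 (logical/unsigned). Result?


0b1111111001000101 >> 8 = 0b11111110 = 254

254


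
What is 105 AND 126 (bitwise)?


0b1101001 & 0b1111110 = 0b1101000 = 104

104


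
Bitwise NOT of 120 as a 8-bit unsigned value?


~0b1111000 = 0b10000111 = 135 (8-bit unsigned)

135


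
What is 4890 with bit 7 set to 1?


4890 | (1 << 7) = 4890 | 128 = 5018

5018


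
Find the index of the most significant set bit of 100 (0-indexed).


0b1100100. Highest set bit at position 6

6


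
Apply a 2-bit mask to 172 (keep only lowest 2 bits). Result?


172 & 3 = 0

0


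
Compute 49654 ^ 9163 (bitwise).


0b1100000111110110 ^ 0b10001111001011 = 0b1110001000111101 = 57917

57917


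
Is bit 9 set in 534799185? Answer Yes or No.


0b11111111000000110001101010001, bit 9 = 1. Yes

Yes


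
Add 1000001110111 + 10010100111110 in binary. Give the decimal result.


1000001110111 + 10010100111110 = 11010110110101 = 13749

13749


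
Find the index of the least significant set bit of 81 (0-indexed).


0b1010001. Lowest set bit at position 0

0


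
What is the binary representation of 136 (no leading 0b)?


136 = 10001000 in binary

10001000


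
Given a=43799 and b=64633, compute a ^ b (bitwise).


43799 ^ 64633 = 22382

22382


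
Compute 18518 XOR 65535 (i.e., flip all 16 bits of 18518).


18518 ^ 65535 = 47017

47017


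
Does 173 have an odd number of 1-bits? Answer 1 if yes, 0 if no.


0b10101101 has 5 ones => parity 1

1


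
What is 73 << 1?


0b1001001 << 1 = 0b10010010 = 146

146


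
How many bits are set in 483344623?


0b11100110011110100000011101111 has 17 set bits

17


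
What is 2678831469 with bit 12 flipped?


2678831469 ^ (1 << 12) = 2678831469 ^ 4096 = 2678827373

2678827373


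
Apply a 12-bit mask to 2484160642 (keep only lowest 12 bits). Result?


2484160642 & 4095 = 2178

2178


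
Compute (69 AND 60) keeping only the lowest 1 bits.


Step 1: 69 & 60 = 4
Step 2: 4 & 1 = 0

0


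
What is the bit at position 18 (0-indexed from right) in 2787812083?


0b10100110001010101010001011110011, position 18 = 0

0


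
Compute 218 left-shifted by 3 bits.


0b11011010 << 3 = 0b11011010000 = 1744

1744


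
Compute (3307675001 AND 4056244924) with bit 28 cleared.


Step 1: 3307675001 & 4056244924 = 3238330424
Step 2: 3238330424 & ~(1 << 28) = 3238330424

3238330424


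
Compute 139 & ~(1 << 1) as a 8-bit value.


139 & ~(1 << 1) = 137

137


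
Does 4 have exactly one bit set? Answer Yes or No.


0b100. Only one bit set => Yes

Yes


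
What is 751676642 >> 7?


0b101100110011011010110011100010 >> 7 = 0b10110011001101101011001 = 5872473

5872473


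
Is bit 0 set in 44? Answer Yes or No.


0b101100, bit 0 = 0. No

No


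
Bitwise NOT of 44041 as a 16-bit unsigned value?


~0b1010110000001001 = 0b101001111110110 = 21494 (16-bit unsigned)

21494


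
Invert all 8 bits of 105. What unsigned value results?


105 ^ 255 = 150

150


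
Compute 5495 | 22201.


0b1010101110111 | 0b101011010111001 = 0b101011111111111 = 22527

22527


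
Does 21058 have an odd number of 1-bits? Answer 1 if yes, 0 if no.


0b101001001000010 has 5 ones => parity 1

1


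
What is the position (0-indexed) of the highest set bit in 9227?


0b10010000001011. Highest set bit at position 13

13


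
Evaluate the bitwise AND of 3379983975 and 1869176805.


0b11001001011101100111011001100111 & 0b1101111011010010101111111100101 = 0b1001001011000000101011001100101 = 1231050341

1231050341


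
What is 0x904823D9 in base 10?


904823D9 hex = 2420646873 decimal

2420646873


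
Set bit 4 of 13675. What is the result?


13675 | (1 << 4) = 13675 | 16 = 13691

13691


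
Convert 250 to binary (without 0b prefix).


250 = 11111010 in binary

11111010


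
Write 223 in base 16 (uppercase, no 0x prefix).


223 = DF hex

DF


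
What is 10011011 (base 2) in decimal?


10011011 in decimal = 155

155


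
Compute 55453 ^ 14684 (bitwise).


0b1101100010011101 ^ 0b11100101011100 = 0b1110000111000001 = 57793

57793


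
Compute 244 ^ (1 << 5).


244 ^ (1 << 5) = 244 ^ 32 = 212

212


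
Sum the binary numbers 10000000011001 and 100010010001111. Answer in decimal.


10000000011001 + 100010010001111 = 110010010101000 = 25768

25768


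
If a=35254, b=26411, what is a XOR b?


35254 ^ 26411 = 61085

61085


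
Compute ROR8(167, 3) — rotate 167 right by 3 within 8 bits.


Rotate 0b10100111 right by 3 (8-bit) = 0b11110100 = 244

244


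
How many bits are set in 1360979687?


0b1010001000111101110011011100111 has 18 set bits

18


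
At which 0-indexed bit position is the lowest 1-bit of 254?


0b11111110. Lowest set bit at position 1

1


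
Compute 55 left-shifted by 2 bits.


0b110111 << 2 = 0b11011100 = 220

220


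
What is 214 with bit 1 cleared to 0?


214 & ~(1 << 1) = 212

212


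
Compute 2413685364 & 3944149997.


0b10001111110111011110101001110100 & 0b11101011000101101111001111101101 = 0b10001011000101001110001001100100 = 2333401700

2333401700


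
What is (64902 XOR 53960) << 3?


Step 1: 64902 ^ 53960 = 12110
Step 2: 12110 << 3 = 96880

96880


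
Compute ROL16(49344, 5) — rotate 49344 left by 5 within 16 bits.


Rotate 0b1100000011000000 left by 5 (16-bit) = 0b1100000011000 = 6168

6168


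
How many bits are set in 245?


0b11110101 has 6 set bits

6


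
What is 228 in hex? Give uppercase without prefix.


228 = E4 hex

E4


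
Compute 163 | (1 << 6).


163 | (1 << 6) = 163 | 64 = 227

227


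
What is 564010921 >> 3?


0b100001100111100001111110101001 >> 3 = 0b100001100111100001111110101 = 70501365

70501365


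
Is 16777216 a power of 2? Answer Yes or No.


0b1000000000000000000000000. Only one bit set => Yes

Yes


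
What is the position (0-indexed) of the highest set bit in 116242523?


0b110111011011011100001011011. Highest set bit at position 26

26


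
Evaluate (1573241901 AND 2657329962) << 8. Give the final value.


Step 1: 1573241901 & 2657329962 = 474054696
Step 2: 474054696 << 8 = 121358002176

121358002176


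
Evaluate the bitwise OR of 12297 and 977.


0b11000000001001 | 0b1111010001 = 0b11001111011001 = 13273

13273


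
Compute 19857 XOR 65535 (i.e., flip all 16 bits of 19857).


19857 ^ 65535 = 45678

45678


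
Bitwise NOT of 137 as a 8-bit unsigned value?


~0b10001001 = 0b1110110 = 118 (8-bit unsigned)

118


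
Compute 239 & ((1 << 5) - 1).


239 & 31 = 15

15


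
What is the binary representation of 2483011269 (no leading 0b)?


2483011269 = 10010011111111111011111011000101 in binary

10010011111111111011111011000101


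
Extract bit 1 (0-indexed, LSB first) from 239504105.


0b1110010001101000101011101001, position 1 = 0

0


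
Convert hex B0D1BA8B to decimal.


B0D1BA8B hex = 2966534795 decimal

2966534795


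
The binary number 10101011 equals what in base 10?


10101011 in decimal = 171

171


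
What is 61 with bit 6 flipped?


61 ^ (1 << 6) = 61 ^ 64 = 125

125


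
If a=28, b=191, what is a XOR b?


28 ^ 191 = 163

163


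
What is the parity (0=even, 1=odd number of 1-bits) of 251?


0b11111011 has 7 ones => parity 1

1


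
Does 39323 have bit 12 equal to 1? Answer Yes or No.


0b1001100110011011, bit 12 = 1. Yes

Yes


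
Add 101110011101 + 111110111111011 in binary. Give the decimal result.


101110011101 + 111110111111011 = 1000100110011000 = 35224

35224


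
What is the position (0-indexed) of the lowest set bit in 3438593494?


0b11001100111101001100010111010110. Lowest set bit at position 1

1


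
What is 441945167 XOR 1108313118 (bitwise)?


0b11010010101111000110001001111 ^ 0b1000010000011111000010000011110 = 0b1011000010110000000100001010001 = 1482164305

1482164305


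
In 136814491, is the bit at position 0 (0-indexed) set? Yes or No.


0b1000001001111001111110011011, bit 0 = 1. Yes

Yes


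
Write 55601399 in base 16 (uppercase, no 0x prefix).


55601399 = 35068F7 hex

35068F7


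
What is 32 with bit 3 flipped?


32 ^ (1 << 3) = 32 ^ 8 = 40

40


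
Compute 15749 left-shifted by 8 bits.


0b11110110000101 << 8 = 0b1111011000010100000000 = 4031744

4031744


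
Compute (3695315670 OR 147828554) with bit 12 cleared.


Step 1: 3695315670 | 147828554 = 3704598494
Step 2: 3704598494 & ~(1 << 12) = 3704598494

3704598494


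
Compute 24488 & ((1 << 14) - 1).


24488 & 16383 = 8104

8104


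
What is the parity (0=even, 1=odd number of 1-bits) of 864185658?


0b110011100000100110110100111010 has 15 ones => parity 1

1


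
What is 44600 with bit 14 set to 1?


44600 | (1 << 14) = 44600 | 16384 = 60984

60984


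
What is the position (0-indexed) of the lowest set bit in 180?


0b10110100. Lowest set bit at position 2

2


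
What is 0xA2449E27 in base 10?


A2449E27 hex = 2722405927 decimal

2722405927


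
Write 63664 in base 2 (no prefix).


63664 = 1111100010110000 in binary

1111100010110000


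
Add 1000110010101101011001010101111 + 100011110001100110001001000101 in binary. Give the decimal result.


1000110010101101011001010101111 + 100011110001100110001001000101 = 1101010000111010001010011110100 = 1780290804

1780290804


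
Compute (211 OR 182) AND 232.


Step 1: 211 | 182 = 247
Step 2: 247 & 232 = 224

224


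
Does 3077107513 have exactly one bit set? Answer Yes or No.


0b10110111011010001110111100111001. Multiple bits set => No

No


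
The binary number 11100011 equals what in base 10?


11100011 in decimal = 227

227


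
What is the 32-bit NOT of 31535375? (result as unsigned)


~0b1111000010011000100001111 = 0b11111110000111101100111011110000 = 4263431920 (32-bit unsigned)

4263431920


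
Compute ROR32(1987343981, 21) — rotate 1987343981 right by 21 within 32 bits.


Rotate 0b1110110011101000111011001101101 right by 21 (32-bit) = 0b10100011101100110110101110110011 = 2746444723

2746444723


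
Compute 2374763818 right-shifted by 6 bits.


0b10001101100011000000010100101010 >> 6 = 0b10001101100011000000010100 = 37105684

37105684


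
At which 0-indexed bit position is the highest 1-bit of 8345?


0b10000010011001. Highest set bit at position 13

13


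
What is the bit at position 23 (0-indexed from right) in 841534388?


0b110010001010001100101110110100, position 23 = 0

0


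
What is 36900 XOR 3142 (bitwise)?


0b1001000000100100 ^ 0b110001000110 = 0b1001110001100010 = 40034

40034


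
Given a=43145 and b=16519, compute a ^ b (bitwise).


43145 ^ 16519 = 59406

59406


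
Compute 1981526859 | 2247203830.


0b1110110000110111011001101001011 | 0b10000101111100011001101111110110 = 0b11110111111110111011101111111111 = 4160470015

4160470015


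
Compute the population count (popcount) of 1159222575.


0b1000101000110000101010100101111 has 14 set bits

14


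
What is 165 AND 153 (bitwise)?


0b10100101 & 0b10011001 = 0b10000001 = 129

129


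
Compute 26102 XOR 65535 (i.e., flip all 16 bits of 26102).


26102 ^ 65535 = 39433

39433


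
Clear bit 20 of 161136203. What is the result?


161136203 & ~(1 << 20) = 160087627

160087627


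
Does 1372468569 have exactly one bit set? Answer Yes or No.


0b1010001110011100011010101011001. Multiple bits set => No

No


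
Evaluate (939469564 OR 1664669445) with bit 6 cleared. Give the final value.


Step 1: 939469564 | 1664669445 = 2013265917
Step 2: 2013265917 & ~(1 << 6) = 2013265853

2013265853


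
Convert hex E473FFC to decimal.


E473FFC hex = 239550460 decimal

239550460


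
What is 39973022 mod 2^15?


39973022 & 32767 = 28830

28830


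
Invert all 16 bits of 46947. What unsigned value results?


46947 ^ 65535 = 18588

18588


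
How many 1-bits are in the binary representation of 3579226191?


0b11010101010101101010100001001111 has 17 set bits

17


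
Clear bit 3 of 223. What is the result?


223 & ~(1 << 3) = 215

215


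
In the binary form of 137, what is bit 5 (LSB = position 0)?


0b10001001, position 5 = 0

0


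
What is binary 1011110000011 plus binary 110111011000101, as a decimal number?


1011110000011 + 110111011000101 = 1000011001001000 = 34376

34376


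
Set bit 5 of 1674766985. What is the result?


1674766985 | (1 << 5) = 1674766985 | 32 = 1674767017

1674767017


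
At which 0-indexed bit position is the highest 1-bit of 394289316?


0b10111100000000110000010100100. Highest set bit at position 28

28


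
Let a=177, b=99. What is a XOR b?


177 ^ 99 = 210

210


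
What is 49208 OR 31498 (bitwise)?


0b1100000000111000 | 0b111101100001010 = 0b1111101100111010 = 64314

64314


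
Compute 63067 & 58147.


0b1111011001011011 & 0b1110001100100011 = 0b1110001000000011 = 57859

57859


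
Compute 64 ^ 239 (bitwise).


0b1000000 ^ 0b11101111 = 0b10101111 = 175

175


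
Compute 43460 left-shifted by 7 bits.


0b1010100111000100 << 7 = 0b10101001110001000000000 = 5562880

5562880


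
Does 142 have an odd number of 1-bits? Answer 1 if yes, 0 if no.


0b10001110 has 4 ones => parity 0

0


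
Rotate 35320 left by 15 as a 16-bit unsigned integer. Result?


Rotate 0b1000100111111000 left by 15 (16-bit) = 0b100010011111100 = 17660

17660


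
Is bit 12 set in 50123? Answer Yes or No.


0b1100001111001011, bit 12 = 0. No

No


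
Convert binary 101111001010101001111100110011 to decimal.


101111001010101001111100110011 in decimal = 791322419

791322419


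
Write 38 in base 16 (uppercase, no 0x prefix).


38 = 26 hex

26


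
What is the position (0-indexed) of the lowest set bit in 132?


0b10000100. Lowest set bit at position 2

2


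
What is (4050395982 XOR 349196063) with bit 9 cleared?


Step 1: 4050395982 ^ 349196063 = 3854330961
Step 2: 3854330961 & ~(1 << 9) = 3854330961

3854330961


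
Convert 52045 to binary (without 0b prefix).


52045 = 1100101101001101 in binary

1100101101001101


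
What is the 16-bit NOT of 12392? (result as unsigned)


~0b11000001101000 = 0b1100111110010111 = 53143 (16-bit unsigned)

53143


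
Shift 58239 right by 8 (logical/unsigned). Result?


0b1110001101111111 >> 8 = 0b11100011 = 227

227


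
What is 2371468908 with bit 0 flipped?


2371468908 ^ (1 << 0) = 2371468908 ^ 1 = 2371468909

2371468909


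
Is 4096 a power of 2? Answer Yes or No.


0b1000000000000. Only one bit set => Yes

Yes


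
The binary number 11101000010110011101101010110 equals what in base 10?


11101000010110011101101010110 in decimal = 487275350

487275350


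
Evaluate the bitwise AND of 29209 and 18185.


0b111001000011001 & 0b100011100001001 = 0b100001000001001 = 16905

16905


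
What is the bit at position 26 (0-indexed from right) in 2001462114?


0b1110111010010111110001101100010, position 26 = 1

1


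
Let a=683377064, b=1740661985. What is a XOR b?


683377064 ^ 1740661985 = 1333519689

1333519689


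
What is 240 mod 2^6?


240 & 63 = 48

48


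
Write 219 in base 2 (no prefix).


219 = 11011011 in binary

11011011


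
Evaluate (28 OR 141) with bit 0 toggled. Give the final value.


Step 1: 28 | 141 = 157
Step 2: 157 ^ (1 << 0) = 157 ^ 1 = 156

156


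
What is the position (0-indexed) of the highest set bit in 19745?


0b100110100100001. Highest set bit at position 14

14


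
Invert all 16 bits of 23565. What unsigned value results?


23565 ^ 65535 = 41970

41970


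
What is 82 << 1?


0b1010010 << 1 = 0b10100100 = 164

164


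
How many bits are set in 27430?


0b110101100100110 has 8 set bits

8


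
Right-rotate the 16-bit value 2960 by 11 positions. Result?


Rotate 0b101110010000 right by 11 (16-bit) = 0b111001000000001 = 29185

29185


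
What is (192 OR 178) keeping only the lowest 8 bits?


Step 1: 192 | 178 = 242
Step 2: 242 & 255 = 242

242


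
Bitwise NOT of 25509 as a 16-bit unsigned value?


~0b110001110100101 = 0b1001110001011010 = 40026 (16-bit unsigned)

40026


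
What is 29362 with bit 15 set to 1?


29362 | (1 << 15) = 29362 | 32768 = 62130

62130


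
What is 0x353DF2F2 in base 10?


353DF2F2 hex = 893252338 decimal

893252338


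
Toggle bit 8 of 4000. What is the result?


4000 ^ (1 << 8) = 4000 ^ 256 = 3744

3744


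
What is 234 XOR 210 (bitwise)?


0b11101010 ^ 0b11010010 = 0b111000 = 56

56


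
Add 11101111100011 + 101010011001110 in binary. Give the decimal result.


11101111100011 + 101010011001110 = 1001000010110001 = 37041

37041


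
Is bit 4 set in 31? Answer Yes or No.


0b11111, bit 4 = 1. Yes

Yes


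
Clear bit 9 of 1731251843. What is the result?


1731251843 & ~(1 << 9) = 1731251331

1731251331


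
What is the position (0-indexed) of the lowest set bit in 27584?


0b110101111000000. Lowest set bit at position 6

6


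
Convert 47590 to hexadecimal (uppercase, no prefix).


47590 = B9E6 hex

B9E6


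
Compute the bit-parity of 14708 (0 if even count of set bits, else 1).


0b11100101110100 has 8 ones => parity 0

0


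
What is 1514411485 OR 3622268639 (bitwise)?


0b1011010010001000001010111011101 | 0b11010111111001110110111011011111 = 0b11011111111001110111111111011111 = 3756490719

3756490719


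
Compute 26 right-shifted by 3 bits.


0b11010 >> 3 = 0b11 = 3

3


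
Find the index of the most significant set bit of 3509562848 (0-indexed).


0b11010001001011111010110111100000. Highest set bit at position 31

31


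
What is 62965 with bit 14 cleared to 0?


62965 & ~(1 << 14) = 46581

46581


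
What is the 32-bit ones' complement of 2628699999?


2628699999 ^ 4294967295 = 1666267296

1666267296


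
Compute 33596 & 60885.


0b1000001100111100 & 0b1110110111010101 = 0b1000000100010100 = 33044

33044


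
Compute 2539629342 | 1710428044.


0b10010111010111111010101100011110 | 0b1100101111100110000111110001100 = 0b11110111111111111010111110011110 = 4160728990

4160728990


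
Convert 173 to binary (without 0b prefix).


173 = 10101101 in binary

10101101


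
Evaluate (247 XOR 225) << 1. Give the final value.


Step 1: 247 ^ 225 = 22
Step 2: 22 << 1 = 44

44


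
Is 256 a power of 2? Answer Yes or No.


0b100000000. Only one bit set => Yes

Yes


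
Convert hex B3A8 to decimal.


B3A8 hex = 45992 decimal

45992


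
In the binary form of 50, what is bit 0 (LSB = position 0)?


0b110010, position 0 = 0

0


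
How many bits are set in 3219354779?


0b10111111111000110111010010011011 has 21 set bits

21


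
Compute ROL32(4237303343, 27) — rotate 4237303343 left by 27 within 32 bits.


Rotate 0b11111100100100000001111000101111 left by 27 (32-bit) = 0b1111111111001001000000011110001 = 2145681649

2145681649


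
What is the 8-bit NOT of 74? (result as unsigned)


~0b1001010 = 0b10110101 = 181 (8-bit unsigned)

181


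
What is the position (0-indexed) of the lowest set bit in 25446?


0b110001101100110. Lowest set bit at position 1

1


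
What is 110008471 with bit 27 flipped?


110008471 ^ (1 << 27) = 110008471 ^ 134217728 = 244226199

244226199


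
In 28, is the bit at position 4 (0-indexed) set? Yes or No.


0b11100, bit 4 = 1. Yes

Yes


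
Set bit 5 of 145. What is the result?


145 | (1 << 5) = 145 | 32 = 177

177


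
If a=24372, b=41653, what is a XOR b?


24372 ^ 41653 = 64897

64897


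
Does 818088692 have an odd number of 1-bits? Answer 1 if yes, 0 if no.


0b110000110000110000101011110100 has 13 ones => parity 1

1


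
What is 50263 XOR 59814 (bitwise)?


0b1100010001010111 ^ 0b1110100110100110 = 0b10110111110001 = 11761

11761


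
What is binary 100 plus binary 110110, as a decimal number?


100 + 110110 = 111010 = 58

58


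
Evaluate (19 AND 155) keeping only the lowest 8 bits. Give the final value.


Step 1: 19 & 155 = 19
Step 2: 19 & 255 = 19

19


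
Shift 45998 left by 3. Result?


0b1011001110101110 << 3 = 0b1011001110101110000 = 367984

367984


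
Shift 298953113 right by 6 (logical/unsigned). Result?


0b10001110100011010100110011001 >> 6 = 0b10001110100011010100110 = 4671142

4671142


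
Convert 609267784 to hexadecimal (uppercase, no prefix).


609267784 = 2450B048 hex

2450B048


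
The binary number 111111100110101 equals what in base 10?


111111100110101 in decimal = 32565

32565


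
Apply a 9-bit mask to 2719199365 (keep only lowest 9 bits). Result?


2719199365 & 511 = 133

133


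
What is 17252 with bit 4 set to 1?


17252 | (1 << 4) = 17252 | 16 = 17268

17268


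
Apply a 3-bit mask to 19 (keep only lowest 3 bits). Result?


19 & 7 = 3

3


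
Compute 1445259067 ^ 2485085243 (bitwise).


0b1010110001001001110011100111011 ^ 0b10010100000111110110010000111011 = 0b11000010001110111000001100000000 = 3258680064

3258680064


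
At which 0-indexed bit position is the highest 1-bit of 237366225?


0b1110001001011110101111010001. Highest set bit at position 27

27


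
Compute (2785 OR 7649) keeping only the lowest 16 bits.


Step 1: 2785 | 7649 = 8161
Step 2: 8161 & 65535 = 8161

8161


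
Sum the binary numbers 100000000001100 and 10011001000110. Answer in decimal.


100000000001100 + 10011001000110 = 110011001010010 = 26194

26194


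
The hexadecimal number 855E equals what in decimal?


855E hex = 34142 decimal

34142


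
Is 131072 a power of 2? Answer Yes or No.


0b100000000000000000. Only one bit set => Yes

Yes


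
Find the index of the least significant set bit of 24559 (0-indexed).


0b101111111101111. Lowest set bit at position 0

0


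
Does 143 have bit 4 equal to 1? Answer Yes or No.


0b10001111, bit 4 = 0. No

No


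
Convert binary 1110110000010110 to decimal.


1110110000010110 in decimal = 60438

60438


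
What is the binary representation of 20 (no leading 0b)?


20 = 10100 in binary

10100


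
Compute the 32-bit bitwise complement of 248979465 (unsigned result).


~0b1110110101110010000000001001 = 0b11110001001010001101111111110110 = 4045987830 (32-bit unsigned)

4045987830


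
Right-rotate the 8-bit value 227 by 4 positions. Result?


Rotate 0b11100011 right by 4 (8-bit) = 0b111110 = 62

62


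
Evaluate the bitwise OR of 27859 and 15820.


0b110110011010011 | 0b11110111001100 = 0b111110111011111 = 32223

32223


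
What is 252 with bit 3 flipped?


252 ^ (1 << 3) = 252 ^ 8 = 244

244


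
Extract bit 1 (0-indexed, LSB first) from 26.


0b11010, position 1 = 1

1


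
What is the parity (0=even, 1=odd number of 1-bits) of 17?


0b10001 has 2 ones => parity 0

0


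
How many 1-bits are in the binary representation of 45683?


0b1011001001110011 has 9 set bits

9


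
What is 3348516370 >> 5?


0b11000111100101100100111000010010 >> 5 = 0b110001111001011001001110000 = 104641136

104641136


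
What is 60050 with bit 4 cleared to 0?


60050 & ~(1 << 4) = 60034

60034


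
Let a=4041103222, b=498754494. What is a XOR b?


4041103222 ^ 498754494 = 3982767304

3982767304


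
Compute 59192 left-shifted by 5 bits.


0b1110011100111000 << 5 = 0b111001110011100000000 = 1894144

1894144


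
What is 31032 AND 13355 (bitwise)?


0b111100100111000 & 0b11010000101011 = 0b11000000101000 = 12328

12328


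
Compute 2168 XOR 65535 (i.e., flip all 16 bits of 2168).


2168 ^ 65535 = 63367

63367


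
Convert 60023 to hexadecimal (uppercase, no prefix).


60023 = EA77 hex

EA77


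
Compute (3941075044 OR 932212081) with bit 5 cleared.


Step 1: 3941075044 | 932212081 = 4294471029
Step 2: 4294471029 & ~(1 << 5) = 4294470997

4294470997


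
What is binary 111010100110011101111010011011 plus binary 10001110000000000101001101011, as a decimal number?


111010100110011101111010011011 + 10001110000000000101001101011 = 1001100010110011110100100000110 = 1280960774

1280960774


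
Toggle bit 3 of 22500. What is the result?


22500 ^ (1 << 3) = 22500 ^ 8 = 22508

22508


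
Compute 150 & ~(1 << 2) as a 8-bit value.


150 & ~(1 << 2) = 146

146


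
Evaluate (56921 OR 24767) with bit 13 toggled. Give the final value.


Step 1: 56921 | 24767 = 65279
Step 2: 65279 ^ (1 << 13) = 65279 ^ 8192 = 57087

57087


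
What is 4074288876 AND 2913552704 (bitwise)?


0b11110010110110001011011011101100 & 0b10101101101010010100100101000000 = 0b10100000100010000000000001000000 = 2693267520

2693267520


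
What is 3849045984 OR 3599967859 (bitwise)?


0b11100101011010111100011111100000 | 0b11010110100100110010011001110011 = 0b11110111111110111110011111110011 = 4160481267

4160481267


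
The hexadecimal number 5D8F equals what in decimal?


5D8F hex = 23951 decimal

23951


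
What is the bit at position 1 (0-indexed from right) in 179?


0b10110011, position 1 = 1

1


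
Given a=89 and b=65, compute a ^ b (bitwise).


89 ^ 65 = 24

24


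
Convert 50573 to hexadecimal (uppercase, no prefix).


50573 = C58D hex

C58D


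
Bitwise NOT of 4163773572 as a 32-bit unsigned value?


~0b11111000001011100010010010000100 = 0b111110100011101101101111011 = 131193723 (32-bit unsigned)

131193723


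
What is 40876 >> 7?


0b1001111110101100 >> 7 = 0b100111111 = 319

319


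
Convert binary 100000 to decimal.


100000 in decimal = 32

32


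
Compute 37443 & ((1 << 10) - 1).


37443 & 1023 = 579

579


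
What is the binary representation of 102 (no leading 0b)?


102 = 1100110 in binary

1100110


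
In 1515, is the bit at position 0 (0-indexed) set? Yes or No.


0b10111101011, bit 0 = 1. Yes

Yes


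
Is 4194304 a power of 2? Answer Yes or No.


0b10000000000000000000000. Only one bit set => Yes

Yes


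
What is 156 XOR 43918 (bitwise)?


0b10011100 ^ 0b1010101110001110 = 0b1010101100010010 = 43794

43794


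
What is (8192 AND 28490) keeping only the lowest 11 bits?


Step 1: 8192 & 28490 = 8192
Step 2: 8192 & 2047 = 0

0


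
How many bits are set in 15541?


0b11110010110101 has 9 set bits

9


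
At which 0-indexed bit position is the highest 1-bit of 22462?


0b101011110111110. Highest set bit at position 14

14


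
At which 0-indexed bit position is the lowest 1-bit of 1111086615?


0b1000010001110011101011000010111. Lowest set bit at position 0

0


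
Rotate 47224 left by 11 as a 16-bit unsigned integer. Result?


Rotate 0b1011100001111000 left by 11 (16-bit) = 0b1100010111000011 = 50627

50627


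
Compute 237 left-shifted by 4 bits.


0b11101101 << 4 = 0b111011010000 = 3792

3792


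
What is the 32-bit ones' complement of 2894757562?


2894757562 ^ 4294967295 = 1400209733

1400209733


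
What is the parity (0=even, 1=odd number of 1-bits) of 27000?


0b110100101111000 has 8 ones => parity 0

0


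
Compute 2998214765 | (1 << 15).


2998214765 | (1 << 15) = 2998214765 | 32768 = 2998247533

2998247533


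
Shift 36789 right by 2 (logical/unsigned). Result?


0b1000111110110101 >> 2 = 0b10001111101101 = 9197

9197


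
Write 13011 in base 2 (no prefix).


13011 = 11001011010011 in binary

11001011010011


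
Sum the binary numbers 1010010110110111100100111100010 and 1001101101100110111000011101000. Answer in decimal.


1010010110110111100100111100010 + 1001101101100110111000011101000 = 10100000100011110011101011001010 = 2693741258

2693741258


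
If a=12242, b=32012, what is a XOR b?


12242 ^ 32012 = 21214

21214


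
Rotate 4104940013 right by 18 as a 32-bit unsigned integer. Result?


Rotate 0b11110100101011000110100111101101 right by 18 (32-bit) = 0b11010011110110111110100101011 = 444300587

444300587


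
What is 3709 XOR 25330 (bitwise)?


0b111001111101 ^ 0b110001011110010 = 0b110110010001111 = 27791

27791


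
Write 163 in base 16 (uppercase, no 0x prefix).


163 = A3 hex

A3


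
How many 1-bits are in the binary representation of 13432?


0b11010001111000 has 7 set bits

7


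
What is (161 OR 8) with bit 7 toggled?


Step 1: 161 | 8 = 169
Step 2: 169 ^ (1 << 7) = 169 ^ 128 = 41

41


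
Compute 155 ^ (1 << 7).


155 ^ (1 << 7) = 155 ^ 128 = 27

27


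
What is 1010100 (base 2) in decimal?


1010100 in decimal = 84

84


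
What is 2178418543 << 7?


0b10000001110110000000011101101111 << 7 = 0b100000011101100000000111011011110000000 = 278837573504

278837573504


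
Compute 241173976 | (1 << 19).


241173976 | (1 << 19) = 241173976 | 524288 = 241698264

241698264


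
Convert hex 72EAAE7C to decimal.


72EAAE7C hex = 1927982716 decimal

1927982716


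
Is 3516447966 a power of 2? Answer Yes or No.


0b11010001100110001011110011011110. Multiple bits set => No

No


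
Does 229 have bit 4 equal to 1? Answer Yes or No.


0b11100101, bit 4 = 0. No

No


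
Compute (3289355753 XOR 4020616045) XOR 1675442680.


Step 1: 3289355753 ^ 4020616045 = 732573316
Step 2: 732573316 ^ 1675442680 = 1215764348

1215764348


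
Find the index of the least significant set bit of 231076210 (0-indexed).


0b1101110001011111000101110010. Lowest set bit at position 1

1


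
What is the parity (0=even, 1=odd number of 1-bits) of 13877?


0b11011000110101 has 8 ones => parity 0

0


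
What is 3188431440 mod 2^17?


3188431440 & 131071 = 105040

105040


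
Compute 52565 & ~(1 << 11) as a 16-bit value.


52565 & ~(1 << 11) = 50517

50517


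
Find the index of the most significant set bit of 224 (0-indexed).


0b11100000. Highest set bit at position 7

7


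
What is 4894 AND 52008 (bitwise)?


0b1001100011110 & 0b1100101100101000 = 0b1100001000 = 776

776


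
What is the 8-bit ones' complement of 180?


180 ^ 255 = 75

75


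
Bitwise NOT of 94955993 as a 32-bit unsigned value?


~0b101101010001110100111011001 = 0b11111010010101110001011000100110 = 4200011302 (32-bit unsigned)

4200011302


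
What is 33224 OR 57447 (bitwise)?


0b1000000111001000 | 0b1110000001100111 = 0b1110000111101111 = 57839

57839


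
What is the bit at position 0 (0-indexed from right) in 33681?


0b1000001110010001, position 0 = 1

1


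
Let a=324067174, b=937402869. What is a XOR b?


324067174 ^ 937402869 = 613383827

613383827


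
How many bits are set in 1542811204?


0b1011011111101010110111001000100 has 18 set bits

18


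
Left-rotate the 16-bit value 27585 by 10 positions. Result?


Rotate 0b110101111000001 left by 10 (16-bit) = 0b10110101111 = 1455

1455


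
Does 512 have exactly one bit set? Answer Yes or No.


0b1000000000. Only one bit set => Yes

Yes


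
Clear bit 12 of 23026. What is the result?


23026 & ~(1 << 12) = 18930

18930


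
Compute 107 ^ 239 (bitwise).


0b1101011 ^ 0b11101111 = 0b10000100 = 132

132


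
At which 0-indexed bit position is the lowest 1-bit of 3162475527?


0b10111100011111111000110000000111. Lowest set bit at position 0

0


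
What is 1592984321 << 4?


0b1011110111100110000001100000001 << 4 = 0b10111101111001100000011000000010000 = 25487749136

25487749136


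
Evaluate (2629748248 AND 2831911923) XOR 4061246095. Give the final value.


Step 1: 2629748248 & 2831911923 = 2290778640
Step 2: 2290778640 ^ 4061246095 = 2056990879

2056990879


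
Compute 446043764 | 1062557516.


0b11010100101100001011001110100 | 0b111111010101010101011101001100 = 0b111111110101110101011101111100 = 1071077244

1071077244


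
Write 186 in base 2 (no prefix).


186 = 10111010 in binary

10111010


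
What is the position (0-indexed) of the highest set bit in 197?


0b11000101. Highest set bit at position 7

7


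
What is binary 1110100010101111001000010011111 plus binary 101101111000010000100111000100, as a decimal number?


1110100010101111001000010011111 + 101101111000010000100111000100 = 10100010001110001001101001100011 = 2721618531

2721618531


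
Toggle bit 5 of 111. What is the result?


111 ^ (1 << 5) = 111 ^ 32 = 79

79


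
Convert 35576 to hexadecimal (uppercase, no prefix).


35576 = 8AF8 hex

8AF8


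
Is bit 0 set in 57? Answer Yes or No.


0b111001, bit 0 = 1. Yes

Yes


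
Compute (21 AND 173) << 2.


Step 1: 21 & 173 = 5
Step 2: 5 << 2 = 20

20


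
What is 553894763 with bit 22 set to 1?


553894763 | (1 << 22) = 553894763 | 4194304 = 558089067

558089067


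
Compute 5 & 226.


0b101 & 0b11100010 = 0b0 = 0

0


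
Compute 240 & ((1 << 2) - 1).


240 & 3 = 0

0


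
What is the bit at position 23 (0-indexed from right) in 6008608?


0b10110111010111100100000, position 23 = 0

0


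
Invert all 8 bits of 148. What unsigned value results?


148 ^ 255 = 107

107


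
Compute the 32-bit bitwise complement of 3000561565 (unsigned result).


~0b10110010110110001110111110011101 = 0b1001101001001110001000001100010 = 1294405730 (32-bit unsigned)

1294405730


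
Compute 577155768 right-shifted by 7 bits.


0b100010011001101011001010111000 >> 7 = 0b10001001100110101100101 = 4509029

4509029


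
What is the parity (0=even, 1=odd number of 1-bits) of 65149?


0b1111111001111101 has 13 ones => parity 1

1


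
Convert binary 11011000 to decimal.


11011000 in decimal = 216

216


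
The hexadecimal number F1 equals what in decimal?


F1 hex = 241 decimal

241


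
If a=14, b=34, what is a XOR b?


14 ^ 34 = 44

44


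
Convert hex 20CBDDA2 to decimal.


20CBDDA2 hex = 550231458 decimal

550231458


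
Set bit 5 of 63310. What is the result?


63310 | (1 << 5) = 63310 | 32 = 63342

63342


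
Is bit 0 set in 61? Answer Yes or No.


0b111101, bit 0 = 1. Yes

Yes


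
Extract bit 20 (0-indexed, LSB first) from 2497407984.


0b10010100110110110110101111110000, position 20 = 1

1


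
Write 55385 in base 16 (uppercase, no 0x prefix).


55385 = D859 hex

D859


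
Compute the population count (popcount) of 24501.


0b101111110110101 has 11 set bits

11


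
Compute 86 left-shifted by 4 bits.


0b1010110 << 4 = 0b10101100000 = 1376

1376


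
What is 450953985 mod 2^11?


450953985 & 2047 = 769

769


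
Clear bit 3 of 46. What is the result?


46 & ~(1 << 3) = 38

38


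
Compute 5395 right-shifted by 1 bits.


0b1010100010011 >> 1 = 0b101010001001 = 2697

2697


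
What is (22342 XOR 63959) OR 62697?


Step 1: 22342 ^ 63959 = 44689
Step 2: 44689 | 62697 = 65273

65273


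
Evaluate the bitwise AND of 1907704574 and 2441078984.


0b1110001101101010100001011111110 & 0b10010001011111111110100011001000 = 0b10001001101010100000011001000 = 288702664

288702664


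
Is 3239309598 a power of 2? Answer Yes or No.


0b11000001000100111111000100011110. Multiple bits set => No

No


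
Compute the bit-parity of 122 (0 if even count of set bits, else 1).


0b1111010 has 5 ones => parity 1

1


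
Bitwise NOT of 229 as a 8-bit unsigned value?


~0b11100101 = 0b11010 = 26 (8-bit unsigned)

26


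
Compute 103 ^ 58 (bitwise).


0b1100111 ^ 0b111010 = 0b1011101 = 93

93


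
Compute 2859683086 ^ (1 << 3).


2859683086 ^ (1 << 3) = 2859683086 ^ 8 = 2859683078

2859683078


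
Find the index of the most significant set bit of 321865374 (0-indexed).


0b10011001011110100011010011110. Highest set bit at position 28

28


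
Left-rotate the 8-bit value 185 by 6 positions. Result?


Rotate 0b10111001 left by 6 (8-bit) = 0b1101110 = 110

110


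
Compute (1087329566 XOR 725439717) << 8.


Step 1: 1087329566 ^ 725439717 = 1811022331
Step 2: 1811022331 << 8 = 463621716736

463621716736


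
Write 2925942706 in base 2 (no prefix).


2925942706 = 10101110011001100101011110110010 in binary

10101110011001100101011110110010


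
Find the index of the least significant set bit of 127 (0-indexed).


0b1111111. Lowest set bit at position 0

0


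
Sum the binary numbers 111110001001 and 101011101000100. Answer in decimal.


111110001001 + 101011101000100 = 110011011001101 = 26317

26317


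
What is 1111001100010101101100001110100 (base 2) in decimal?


1111001100010101101100001110100 in decimal = 2039142516

2039142516


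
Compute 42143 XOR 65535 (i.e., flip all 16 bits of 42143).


42143 ^ 65535 = 23392

23392


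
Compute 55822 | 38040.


0b1101101000001110 | 0b1001010010011000 = 0b1101111010011110 = 56990

56990


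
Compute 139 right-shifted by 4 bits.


0b10001011 >> 4 = 0b1000 = 8

8


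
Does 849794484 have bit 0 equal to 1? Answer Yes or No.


0b110010101001101101010110110100, bit 0 = 0. No

No
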